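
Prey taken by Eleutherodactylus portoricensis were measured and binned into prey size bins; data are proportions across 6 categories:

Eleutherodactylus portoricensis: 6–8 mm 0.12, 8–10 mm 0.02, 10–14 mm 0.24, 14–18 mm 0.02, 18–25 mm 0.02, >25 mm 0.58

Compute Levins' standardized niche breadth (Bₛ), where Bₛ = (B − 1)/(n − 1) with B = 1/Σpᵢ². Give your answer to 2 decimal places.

0.29

Σpᵢ² = 0.12² + 0.02² + 0.24² + 0.02² + 0.02² + 0.58² = 0.0144 + 0.0004 + 0.0576 + 0.0004 + 0.0004 + 0.3364 = 0.4096
B = 1 / 0.4096 = 2.4414
Bₛ = (B − 1)/(n − 1) = (2.4414 − 1)/(6 − 1) = 1.4414/5 = 0.2883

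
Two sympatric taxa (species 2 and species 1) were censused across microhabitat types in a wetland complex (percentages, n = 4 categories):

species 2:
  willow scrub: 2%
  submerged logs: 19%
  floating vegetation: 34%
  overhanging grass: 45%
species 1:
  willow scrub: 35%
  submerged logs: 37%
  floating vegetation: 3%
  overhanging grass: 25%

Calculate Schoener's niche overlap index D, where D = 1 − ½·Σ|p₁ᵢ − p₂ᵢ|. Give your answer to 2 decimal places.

0.49

Convert percentages to proportions (divide by 100).
Σ|p₁ᵢ − p₂ᵢ| = 0.33 + 0.18 + 0.31 + 0.20 = 1.02
D = 1 − ½ × 1.02 = 1 − 0.510 = 0.4900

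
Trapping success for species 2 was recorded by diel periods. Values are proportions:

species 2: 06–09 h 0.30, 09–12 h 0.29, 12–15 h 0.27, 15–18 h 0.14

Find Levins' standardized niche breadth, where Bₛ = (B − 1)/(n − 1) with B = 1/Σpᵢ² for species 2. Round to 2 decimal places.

Σpᵢ² = 0.30² + 0.29² + 0.27² + 0.14² = 0.0900 + 0.0841 + 0.0729 + 0.0196 = 0.2666
B = 1 / 0.2666 = 3.7509
Bₛ = (B − 1)/(n − 1) = (3.7509 − 1)/(4 − 1) = 2.7509/3 = 0.9170

0.92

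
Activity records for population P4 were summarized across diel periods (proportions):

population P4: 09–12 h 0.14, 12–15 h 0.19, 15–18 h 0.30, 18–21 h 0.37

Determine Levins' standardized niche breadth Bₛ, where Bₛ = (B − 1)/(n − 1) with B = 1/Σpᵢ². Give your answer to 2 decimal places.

Σpᵢ² = 0.14² + 0.19² + 0.30² + 0.37² = 0.0196 + 0.0361 + 0.0900 + 0.1369 = 0.2826
B = 1 / 0.2826 = 3.5386
Bₛ = (B − 1)/(n − 1) = (3.5386 − 1)/(4 − 1) = 2.5386/3 = 0.8462

0.85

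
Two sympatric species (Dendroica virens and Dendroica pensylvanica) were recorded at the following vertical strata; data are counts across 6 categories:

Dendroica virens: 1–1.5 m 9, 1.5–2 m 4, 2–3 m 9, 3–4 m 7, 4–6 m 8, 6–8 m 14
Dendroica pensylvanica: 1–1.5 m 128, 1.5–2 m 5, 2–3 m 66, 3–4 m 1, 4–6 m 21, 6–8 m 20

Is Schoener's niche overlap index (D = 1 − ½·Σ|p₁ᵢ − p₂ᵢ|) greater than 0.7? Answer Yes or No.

Proportions for Dendroica virens (n=51): 9/51=0.1765, 4/51=0.0784, 9/51=0.1765, 7/51=0.1373, 8/51=0.1569, 14/51=0.2745
Proportions for Dendroica pensylvanica (n=241): 128/241=0.5311, 5/241=0.0207, 66/241=0.2739, 1/241=0.0041, 21/241=0.0871, 20/241=0.0830
Σ|p₁ᵢ − p₂ᵢ| = 0.3546 + 0.0577 + 0.0974 + 0.1332 + 0.0698 + 0.1915 = 0.9042
D = 1 − ½ × 0.9042 = 1 − 0.45210 = 0.54790
D = 0.54790 < 0.7 → No.

No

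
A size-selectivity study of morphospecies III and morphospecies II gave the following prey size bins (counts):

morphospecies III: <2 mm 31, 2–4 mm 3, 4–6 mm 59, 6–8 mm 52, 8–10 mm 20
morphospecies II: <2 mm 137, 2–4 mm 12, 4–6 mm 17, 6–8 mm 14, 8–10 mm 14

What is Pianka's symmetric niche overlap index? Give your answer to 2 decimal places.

0.52

Proportions for morphospecies III (n=165): 31/165=0.1879, 3/165=0.0182, 59/165=0.3576, 52/165=0.3152, 20/165=0.1212
Proportions for morphospecies II (n=194): 137/194=0.7062, 12/194=0.0619, 17/194=0.0876, 14/194=0.0722, 14/194=0.0722
Σ p₁ᵢp₂ᵢ = 0.132695 + 0.001127 + 0.031326 + 0.022757 + 0.008751 = 0.196656
Σp_1ᵢ² = 0.1879² + 0.0182² + 0.3576² + 0.3152² + 0.1212² = 0.035306 + 0.000331 + 0.127878 + 0.099351 + 0.014689 = 0.277555
Σp_2ᵢ² = 0.7062² + 0.0619² + 0.0876² + 0.0722² + 0.0722² = 0.498718 + 0.003832 + 0.007674 + 0.005213 + 0.005213 = 0.520650
O = 0.196656 / √(0.277555 × 0.520650) = 0.196656 / 0.3801434 = 0.5173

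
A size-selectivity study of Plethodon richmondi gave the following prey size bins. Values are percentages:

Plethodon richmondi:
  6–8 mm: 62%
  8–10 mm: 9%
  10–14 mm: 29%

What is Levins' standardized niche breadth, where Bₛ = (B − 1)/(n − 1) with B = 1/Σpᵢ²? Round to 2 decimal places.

Convert percentages to proportions (divide by 100).
Σpᵢ² = 0.62² + 0.09² + 0.29² = 0.3844 + 0.0081 + 0.0841 = 0.4766
B = 1 / 0.4766 = 2.0982
Bₛ = (B − 1)/(n − 1) = (2.0982 − 1)/(3 − 1) = 1.0982/2 = 0.5491

0.55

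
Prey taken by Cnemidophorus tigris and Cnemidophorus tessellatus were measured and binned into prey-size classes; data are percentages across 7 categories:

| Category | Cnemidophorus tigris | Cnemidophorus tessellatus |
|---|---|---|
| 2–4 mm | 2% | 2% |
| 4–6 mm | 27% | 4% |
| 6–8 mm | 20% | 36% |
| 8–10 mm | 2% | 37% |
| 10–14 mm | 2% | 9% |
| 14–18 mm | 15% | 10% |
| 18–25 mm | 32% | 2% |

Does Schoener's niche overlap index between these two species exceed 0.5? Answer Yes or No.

Convert percentages to proportions (divide by 100).
Σ|p₁ᵢ − p₂ᵢ| = 0.00 + 0.23 + 0.16 + 0.35 + 0.07 + 0.05 + 0.30 = 1.16
D = 1 − ½ × 1.16 = 1 − 0.580 = 0.4200
D = 0.4200 < 0.5 → No.

No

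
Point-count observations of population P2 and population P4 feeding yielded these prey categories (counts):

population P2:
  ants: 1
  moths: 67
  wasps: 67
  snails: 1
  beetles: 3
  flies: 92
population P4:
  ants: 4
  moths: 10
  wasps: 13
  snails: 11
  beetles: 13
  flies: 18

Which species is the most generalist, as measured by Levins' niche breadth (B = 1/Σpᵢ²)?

population P4

Proportions for population P2 (n=231): 1/231=0.0043, 67/231=0.2900, 67/231=0.2900, 1/231=0.0043, 3/231=0.0130, 92/231=0.3983
Proportions for population P4 (n=69): 4/69=0.0580, 10/69=0.1449, 13/69=0.1884, 11/69=0.1594, 13/69=0.1884, 18/69=0.2609
Σp_P2ᵢ² = 0.0043² + 0.2900² + 0.2900² + 0.0043² + 0.0130² + 0.3983² = 0.000018 + 0.084100 + 0.084100 + 0.000018 + 0.000169 + 0.158643 = 0.327048
B_P2 = 1 / 0.327048 = 3.0577
Σp_P4ᵢ² = 0.0580² + 0.1449² + 0.1884² + 0.1594² + 0.1884² + 0.2609² = 0.003364 + 0.020996 + 0.035495 + 0.025408 + 0.035495 + 0.068069 = 0.188827
B_P4 = 1 / 0.188827 = 5.2959
Highest B → broadest niche (most generalist): population P4 (B = 5.30).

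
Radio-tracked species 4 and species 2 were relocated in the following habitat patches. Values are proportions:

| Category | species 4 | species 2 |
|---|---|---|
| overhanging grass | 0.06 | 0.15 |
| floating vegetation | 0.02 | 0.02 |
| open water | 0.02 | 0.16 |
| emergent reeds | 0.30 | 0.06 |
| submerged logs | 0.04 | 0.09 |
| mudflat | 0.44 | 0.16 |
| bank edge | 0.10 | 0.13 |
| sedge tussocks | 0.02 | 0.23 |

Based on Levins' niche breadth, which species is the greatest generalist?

Σp_4ᵢ² = 0.06² + 0.02² + 0.02² + 0.30² + 0.04² + 0.44² + 0.10² + 0.02² = 0.0036 + 0.0004 + 0.0004 + 0.0900 + 0.0016 + 0.1936 + 0.0100 + 0.0004 = 0.3000
B_4 = 1 / 0.3000 = 3.3333
Σp_2ᵢ² = 0.15² + 0.02² + 0.16² + 0.06² + 0.09² + 0.16² + 0.13² + 0.23² = 0.0225 + 0.0004 + 0.0256 + 0.0036 + 0.0081 + 0.0256 + 0.0169 + 0.0529 = 0.1556
B_2 = 1 / 0.1556 = 6.4267
Highest B → broadest niche (most generalist): species 2 (B = 6.43).

species 2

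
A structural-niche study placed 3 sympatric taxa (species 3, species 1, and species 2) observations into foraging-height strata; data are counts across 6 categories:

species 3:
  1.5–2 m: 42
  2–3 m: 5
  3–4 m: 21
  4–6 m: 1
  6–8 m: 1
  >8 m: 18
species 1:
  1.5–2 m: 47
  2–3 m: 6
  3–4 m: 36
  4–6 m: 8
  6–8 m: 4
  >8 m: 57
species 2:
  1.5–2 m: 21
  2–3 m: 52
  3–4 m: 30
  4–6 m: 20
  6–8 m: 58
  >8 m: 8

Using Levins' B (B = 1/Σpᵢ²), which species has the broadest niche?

Proportions for species 3 (n=88): 42/88=0.4773, 5/88=0.0568, 21/88=0.2386, 1/88=0.0114, 1/88=0.0114, 18/88=0.2045
Proportions for species 1 (n=158): 47/158=0.2975, 6/158=0.0380, 36/158=0.2278, 8/158=0.0506, 4/158=0.0253, 57/158=0.3608
Proportions for species 2 (n=189): 21/189=0.1111, 52/189=0.2751, 30/189=0.1587, 20/189=0.1058, 58/189=0.3069, 8/189=0.0423
Σp_3ᵢ² = 0.4773² + 0.0568² + 0.2386² + 0.0114² + 0.0114² + 0.2045² = 0.227815 + 0.003226 + 0.056930 + 0.000130 + 0.000130 + 0.041820 = 0.330051
B_3 = 1 / 0.330051 = 3.0298
Σp_1ᵢ² = 0.2975² + 0.0380² + 0.2278² + 0.0506² + 0.0253² + 0.3608² = 0.088506 + 0.001444 + 0.051893 + 0.002560 + 0.000640 + 0.130177 = 0.275220
B_1 = 1 / 0.275220 = 3.6335
Σp_2ᵢ² = 0.1111² + 0.2751² + 0.1587² + 0.1058² + 0.3069² + 0.0423² = 0.012343 + 0.075680 + 0.025186 + 0.011194 + 0.094188 + 0.001789 = 0.220380
B_2 = 1 / 0.220380 = 4.5376
Highest B → broadest niche (most generalist): species 2 (B = 4.54).

species 2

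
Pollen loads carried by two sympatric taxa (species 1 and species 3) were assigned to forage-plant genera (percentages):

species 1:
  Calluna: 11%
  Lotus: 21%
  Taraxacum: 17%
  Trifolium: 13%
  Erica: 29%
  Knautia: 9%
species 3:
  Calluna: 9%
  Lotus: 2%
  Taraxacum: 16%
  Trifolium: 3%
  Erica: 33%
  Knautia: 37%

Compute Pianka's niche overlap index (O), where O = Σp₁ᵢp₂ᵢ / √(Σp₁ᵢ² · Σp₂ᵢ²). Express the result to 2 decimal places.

Convert percentages to proportions (divide by 100).
Σ p₁ᵢp₂ᵢ = 0.0099 + 0.0042 + 0.0272 + 0.0039 + 0.0957 + 0.0333 = 0.1742
Σp_1ᵢ² = 0.11² + 0.21² + 0.17² + 0.13² + 0.29² + 0.09² = 0.0121 + 0.0441 + 0.0289 + 0.0169 + 0.0841 + 0.0081 = 0.1942
Σp_2ᵢ² = 0.09² + 0.02² + 0.16² + 0.03² + 0.33² + 0.37² = 0.0081 + 0.0004 + 0.0256 + 0.0009 + 0.1089 + 0.1369 = 0.2808
O = 0.1742 / √(0.1942 × 0.2808) = 0.1742 / 0.23352 = 0.7460

0.75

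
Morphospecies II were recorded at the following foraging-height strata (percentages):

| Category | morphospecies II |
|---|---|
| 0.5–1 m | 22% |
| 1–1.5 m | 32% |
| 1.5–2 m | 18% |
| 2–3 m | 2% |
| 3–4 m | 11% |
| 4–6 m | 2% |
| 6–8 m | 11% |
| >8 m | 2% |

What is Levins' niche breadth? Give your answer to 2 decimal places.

4.79

Convert percentages to proportions (divide by 100).
Σpᵢ² = 0.22² + 0.32² + 0.18² + 0.02² + 0.11² + 0.02² + 0.11² + 0.02² = 0.0484 + 0.1024 + 0.0324 + 0.0004 + 0.0121 + 0.0004 + 0.0121 + 0.0004 = 0.2086
B = 1 / 0.2086 = 4.7939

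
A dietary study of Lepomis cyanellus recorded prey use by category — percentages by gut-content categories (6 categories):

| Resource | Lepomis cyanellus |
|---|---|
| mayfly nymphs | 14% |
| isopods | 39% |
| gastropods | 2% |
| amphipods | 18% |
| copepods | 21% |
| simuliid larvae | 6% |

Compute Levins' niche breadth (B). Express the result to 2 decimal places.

Convert percentages to proportions (divide by 100).
Σpᵢ² = 0.14² + 0.39² + 0.02² + 0.18² + 0.21² + 0.06² = 0.0196 + 0.1521 + 0.0004 + 0.0324 + 0.0441 + 0.0036 = 0.2522
B = 1 / 0.2522 = 3.9651

3.97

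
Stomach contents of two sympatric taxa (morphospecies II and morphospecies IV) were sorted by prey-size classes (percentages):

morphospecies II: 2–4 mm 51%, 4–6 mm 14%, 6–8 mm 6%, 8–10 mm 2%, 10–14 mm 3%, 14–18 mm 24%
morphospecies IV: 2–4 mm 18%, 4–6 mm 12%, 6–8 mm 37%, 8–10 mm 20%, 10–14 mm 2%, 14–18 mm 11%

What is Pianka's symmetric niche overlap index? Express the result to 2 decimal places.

Convert percentages to proportions (divide by 100).
Σ p₁ᵢp₂ᵢ = 0.0918 + 0.0168 + 0.0222 + 0.0040 + 0.0006 + 0.0264 = 0.1618
Σp_1ᵢ² = 0.51² + 0.14² + 0.06² + 0.02² + 0.03² + 0.24² = 0.2601 + 0.0196 + 0.0036 + 0.0004 + 0.0009 + 0.0576 = 0.3422
Σp_2ᵢ² = 0.18² + 0.12² + 0.37² + 0.20² + 0.02² + 0.11² = 0.0324 + 0.0144 + 0.1369 + 0.0400 + 0.0004 + 0.0121 = 0.2362
O = 0.1618 / √(0.3422 × 0.2362) = 0.1618 / 0.28430 = 0.5691

0.57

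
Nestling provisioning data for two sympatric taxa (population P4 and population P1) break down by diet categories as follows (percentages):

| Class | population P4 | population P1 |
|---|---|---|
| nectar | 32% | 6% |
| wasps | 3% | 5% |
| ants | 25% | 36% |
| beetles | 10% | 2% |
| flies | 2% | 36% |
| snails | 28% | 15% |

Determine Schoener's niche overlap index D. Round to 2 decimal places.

Convert percentages to proportions (divide by 100).
Σ|p₁ᵢ − p₂ᵢ| = 0.26 + 0.02 + 0.11 + 0.08 + 0.34 + 0.13 = 0.94
D = 1 − ½ × 0.94 = 1 − 0.470 = 0.5300

0.53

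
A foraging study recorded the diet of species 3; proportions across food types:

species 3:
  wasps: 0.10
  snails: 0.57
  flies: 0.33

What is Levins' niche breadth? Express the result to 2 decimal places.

Σpᵢ² = 0.10² + 0.57² + 0.33² = 0.0100 + 0.3249 + 0.1089 = 0.4438
B = 1 / 0.4438 = 2.2533

2.25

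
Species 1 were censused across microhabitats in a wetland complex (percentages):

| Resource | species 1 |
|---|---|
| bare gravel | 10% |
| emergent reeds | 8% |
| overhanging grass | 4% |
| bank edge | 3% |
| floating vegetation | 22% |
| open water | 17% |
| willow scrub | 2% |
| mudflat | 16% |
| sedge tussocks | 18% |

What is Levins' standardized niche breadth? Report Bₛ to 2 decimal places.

Convert percentages to proportions (divide by 100).
Σpᵢ² = 0.10² + 0.08² + 0.04² + 0.03² + 0.22² + 0.17² + 0.02² + 0.16² + 0.18² = 0.0100 + 0.0064 + 0.0016 + 0.0009 + 0.0484 + 0.0289 + 0.0004 + 0.0256 + 0.0324 = 0.1546
B = 1 / 0.1546 = 6.4683
Bₛ = (B − 1)/(n − 1) = (6.4683 − 1)/(9 − 1) = 5.4683/8 = 0.6835

0.68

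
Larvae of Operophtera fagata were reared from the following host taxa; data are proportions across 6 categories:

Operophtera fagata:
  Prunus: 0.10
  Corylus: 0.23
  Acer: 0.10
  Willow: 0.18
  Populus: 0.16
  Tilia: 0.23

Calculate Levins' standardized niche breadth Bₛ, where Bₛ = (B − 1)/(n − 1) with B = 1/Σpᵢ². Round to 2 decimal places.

Σpᵢ² = 0.10² + 0.23² + 0.10² + 0.18² + 0.16² + 0.23² = 0.0100 + 0.0529 + 0.0100 + 0.0324 + 0.0256 + 0.0529 = 0.1838
B = 1 / 0.1838 = 5.4407
Bₛ = (B − 1)/(n − 1) = (5.4407 − 1)/(6 − 1) = 4.4407/5 = 0.8881

0.89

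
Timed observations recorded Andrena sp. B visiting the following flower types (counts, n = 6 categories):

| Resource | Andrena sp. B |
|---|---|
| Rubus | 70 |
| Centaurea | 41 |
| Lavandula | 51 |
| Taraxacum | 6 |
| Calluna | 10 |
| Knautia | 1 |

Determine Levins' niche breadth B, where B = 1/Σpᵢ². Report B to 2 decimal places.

3.44

Proportions for Andrena sp. B (n=179): 70/179=0.3911, 41/179=0.2291, 51/179=0.2849, 6/179=0.0335, 10/179=0.0559, 1/179=0.0056
Σpᵢ² = 0.3911² + 0.2291² + 0.2849² + 0.0335² + 0.0559² + 0.0056² = 0.152959 + 0.052487 + 0.081168 + 0.001122 + 0.003125 + 0.000031 = 0.290892
B = 1 / 0.290892 = 3.4377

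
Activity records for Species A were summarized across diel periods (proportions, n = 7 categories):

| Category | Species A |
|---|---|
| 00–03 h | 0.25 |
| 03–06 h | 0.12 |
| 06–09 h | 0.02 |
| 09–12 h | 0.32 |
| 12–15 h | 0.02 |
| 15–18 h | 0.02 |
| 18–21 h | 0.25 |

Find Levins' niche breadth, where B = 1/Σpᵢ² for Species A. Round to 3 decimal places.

4.115

Σpᵢ² = 0.25² + 0.12² + 0.02² + 0.32² + 0.02² + 0.02² + 0.25² = 0.0625 + 0.0144 + 0.0004 + 0.1024 + 0.0004 + 0.0004 + 0.0625 = 0.2430
B = 1 / 0.2430 = 4.11523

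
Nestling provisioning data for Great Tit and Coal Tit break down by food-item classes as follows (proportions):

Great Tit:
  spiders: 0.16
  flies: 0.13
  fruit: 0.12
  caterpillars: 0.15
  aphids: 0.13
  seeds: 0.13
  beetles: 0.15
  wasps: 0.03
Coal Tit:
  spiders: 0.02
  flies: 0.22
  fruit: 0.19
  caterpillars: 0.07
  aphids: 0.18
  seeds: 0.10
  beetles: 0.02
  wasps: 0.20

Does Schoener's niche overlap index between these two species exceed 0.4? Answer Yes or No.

Yes

Σ|p₁ᵢ − p₂ᵢ| = 0.14 + 0.09 + 0.07 + 0.08 + 0.05 + 0.03 + 0.13 + 0.17 = 0.76
D = 1 − ½ × 0.76 = 1 − 0.380 = 0.6200
D = 0.6200 > 0.4 → Yes.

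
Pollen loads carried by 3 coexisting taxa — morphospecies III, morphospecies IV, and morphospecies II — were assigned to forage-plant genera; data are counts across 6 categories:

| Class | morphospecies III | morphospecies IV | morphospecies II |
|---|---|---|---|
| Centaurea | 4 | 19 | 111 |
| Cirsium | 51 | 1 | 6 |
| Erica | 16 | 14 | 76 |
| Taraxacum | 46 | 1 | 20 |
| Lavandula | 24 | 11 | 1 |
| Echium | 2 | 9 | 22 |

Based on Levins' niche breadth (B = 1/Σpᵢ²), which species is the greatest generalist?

Proportions for morphospecies III (n=143): 4/143=0.0280, 51/143=0.3566, 16/143=0.1119, 46/143=0.3217, 24/143=0.1678, 2/143=0.0140
Proportions for morphospecies IV (n=55): 19/55=0.3455, 1/55=0.0182, 14/55=0.2545, 1/55=0.0182, 11/55=0.2000, 9/55=0.1636
Proportions for morphospecies II (n=236): 111/236=0.4703, 6/236=0.0254, 76/236=0.3220, 20/236=0.0847, 1/236=0.0042, 22/236=0.0932
Σp_IIIᵢ² = 0.0280² + 0.3566² + 0.1119² + 0.3217² + 0.1678² + 0.0140² = 0.000784 + 0.127164 + 0.012522 + 0.103491 + 0.028157 + 0.000196 = 0.272314
B_III = 1 / 0.272314 = 3.6722
Σp_IVᵢ² = 0.3455² + 0.0182² + 0.2545² + 0.0182² + 0.2000² + 0.1636² = 0.119370 + 0.000331 + 0.064770 + 0.000331 + 0.040000 + 0.026765 = 0.251567
B_IV = 1 / 0.251567 = 3.9751
Σp_IIᵢ² = 0.4703² + 0.0254² + 0.3220² + 0.0847² + 0.0042² + 0.0932² = 0.221182 + 0.000645 + 0.103684 + 0.007174 + 0.000018 + 0.008686 = 0.341389
B_II = 1 / 0.341389 = 2.9292
Highest B → broadest niche (most generalist): morphospecies IV (B = 3.98).

morphospecies IV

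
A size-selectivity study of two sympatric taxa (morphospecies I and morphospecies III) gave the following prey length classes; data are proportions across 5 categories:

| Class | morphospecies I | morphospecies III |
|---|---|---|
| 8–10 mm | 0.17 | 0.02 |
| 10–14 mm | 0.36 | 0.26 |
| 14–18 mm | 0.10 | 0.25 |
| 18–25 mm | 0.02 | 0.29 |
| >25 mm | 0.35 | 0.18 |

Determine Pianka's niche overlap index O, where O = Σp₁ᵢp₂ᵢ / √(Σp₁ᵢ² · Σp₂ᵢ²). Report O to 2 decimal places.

Σ p₁ᵢp₂ᵢ = 0.0034 + 0.0936 + 0.0250 + 0.0058 + 0.0630 = 0.1908
Σp_1ᵢ² = 0.17² + 0.36² + 0.10² + 0.02² + 0.35² = 0.0289 + 0.1296 + 0.0100 + 0.0004 + 0.1225 = 0.2914
Σp_2ᵢ² = 0.02² + 0.26² + 0.25² + 0.29² + 0.18² = 0.0004 + 0.0676 + 0.0625 + 0.0841 + 0.0324 = 0.2470
O = 0.1908 / √(0.2914 × 0.2470) = 0.1908 / 0.26828 = 0.7112

0.71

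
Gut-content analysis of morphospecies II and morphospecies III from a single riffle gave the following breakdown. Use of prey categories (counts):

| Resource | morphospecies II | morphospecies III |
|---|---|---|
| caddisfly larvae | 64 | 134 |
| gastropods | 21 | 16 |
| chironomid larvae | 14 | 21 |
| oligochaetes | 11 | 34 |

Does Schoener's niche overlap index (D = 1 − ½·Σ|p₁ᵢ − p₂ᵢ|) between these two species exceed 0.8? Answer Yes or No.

Yes

Proportions for morphospecies II (n=110): 64/110=0.5818, 21/110=0.1909, 14/110=0.1273, 11/110=0.1000
Proportions for morphospecies III (n=205): 134/205=0.6537, 16/205=0.0780, 21/205=0.1024, 34/205=0.1659
Σ|p₁ᵢ − p₂ᵢ| = 0.0719 + 0.1129 + 0.0249 + 0.0659 = 0.2756
D = 1 − ½ × 0.2756 = 1 − 0.13780 = 0.86220
D = 0.86220 > 0.8 → Yes.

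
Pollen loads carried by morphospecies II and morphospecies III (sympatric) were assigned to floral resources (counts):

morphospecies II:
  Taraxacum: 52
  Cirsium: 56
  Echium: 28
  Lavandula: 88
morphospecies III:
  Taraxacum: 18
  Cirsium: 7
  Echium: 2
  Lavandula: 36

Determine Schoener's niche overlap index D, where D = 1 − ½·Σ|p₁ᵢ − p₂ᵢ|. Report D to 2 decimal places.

Proportions for morphospecies II (n=224): 52/224=0.2321, 56/224=0.2500, 28/224=0.1250, 88/224=0.3929
Proportions for morphospecies III (n=63): 18/63=0.2857, 7/63=0.1111, 2/63=0.0317, 36/63=0.5714
Σ|p₁ᵢ − p₂ᵢ| = 0.0536 + 0.1389 + 0.0933 + 0.1785 = 0.4643
D = 1 − ½ × 0.4643 = 1 − 0.23215 = 0.76785

0.77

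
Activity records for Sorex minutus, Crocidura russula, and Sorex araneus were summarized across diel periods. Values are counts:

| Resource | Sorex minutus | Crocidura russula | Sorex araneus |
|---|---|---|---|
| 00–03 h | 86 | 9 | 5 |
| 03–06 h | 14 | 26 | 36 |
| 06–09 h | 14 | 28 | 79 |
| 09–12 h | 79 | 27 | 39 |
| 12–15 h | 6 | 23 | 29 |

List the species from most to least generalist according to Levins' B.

Crocidura russula > Sorex araneus > Sorex minutus

Proportions for Sorex minutus (n=199): 86/199=0.4322, 14/199=0.0704, 14/199=0.0704, 79/199=0.3970, 6/199=0.0302
Proportions for Crocidura russula (n=113): 9/113=0.0796, 26/113=0.2301, 28/113=0.2478, 27/113=0.2389, 23/113=0.2035
Proportions for Sorex araneus (n=188): 5/188=0.0266, 36/188=0.1915, 79/188=0.4202, 39/188=0.2074, 29/188=0.1543
Σp_minuᵢ² = 0.4322² + 0.0704² + 0.0704² + 0.3970² + 0.0302² = 0.186797 + 0.004956 + 0.004956 + 0.157609 + 0.000912 = 0.355230
B_minu = 1 / 0.355230 = 2.8151
Σp_russᵢ² = 0.0796² + 0.2301² + 0.2478² + 0.2389² + 0.2035² = 0.006336 + 0.052946 + 0.061405 + 0.057073 + 0.041412 = 0.219172
B_russ = 1 / 0.219172 = 4.5626
Σp_aranᵢ² = 0.0266² + 0.1915² + 0.4202² + 0.2074² + 0.1543² = 0.000708 + 0.036672 + 0.176568 + 0.043015 + 0.023808 = 0.280771
B_aran = 1 / 0.280771 = 3.5616
Ranking by B (broadest → narrowest): Crocidura russula (4.56) > Sorex araneus (3.56) > Sorex minutus (2.82)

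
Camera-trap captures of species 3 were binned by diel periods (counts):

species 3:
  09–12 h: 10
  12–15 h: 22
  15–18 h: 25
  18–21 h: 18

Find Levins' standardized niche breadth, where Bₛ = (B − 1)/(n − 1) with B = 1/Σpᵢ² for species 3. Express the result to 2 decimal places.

0.89

Proportions for species 3 (n=75): 10/75=0.1333, 22/75=0.2933, 25/75=0.3333, 18/75=0.2400
Σpᵢ² = 0.1333² + 0.2933² + 0.3333² + 0.2400² = 0.017769 + 0.086025 + 0.111089 + 0.057600 = 0.272483
B = 1 / 0.272483 = 3.6700
Bₛ = (B − 1)/(n − 1) = (3.6700 − 1)/(4 − 1) = 2.6700/3 = 0.8900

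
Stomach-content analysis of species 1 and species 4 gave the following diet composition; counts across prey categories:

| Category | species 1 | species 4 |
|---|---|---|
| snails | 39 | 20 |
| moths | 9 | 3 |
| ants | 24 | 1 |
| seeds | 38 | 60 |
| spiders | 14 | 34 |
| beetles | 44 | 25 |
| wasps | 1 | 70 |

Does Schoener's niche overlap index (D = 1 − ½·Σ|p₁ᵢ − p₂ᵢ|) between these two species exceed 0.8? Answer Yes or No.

Proportions for species 1 (n=169): 39/169=0.2308, 9/169=0.0533, 24/169=0.1420, 38/169=0.2249, 14/169=0.0828, 44/169=0.2604, 1/169=0.0059
Proportions for species 4 (n=213): 20/213=0.0939, 3/213=0.0141, 1/213=0.0047, 60/213=0.2817, 34/213=0.1596, 25/213=0.1174, 70/213=0.3286
Σ|p₁ᵢ − p₂ᵢ| = 0.1369 + 0.0392 + 0.1373 + 0.0568 + 0.0768 + 0.1430 + 0.3227 = 0.9127
D = 1 − ½ × 0.9127 = 1 − 0.45635 = 0.54365
D = 0.54365 < 0.8 → No.

No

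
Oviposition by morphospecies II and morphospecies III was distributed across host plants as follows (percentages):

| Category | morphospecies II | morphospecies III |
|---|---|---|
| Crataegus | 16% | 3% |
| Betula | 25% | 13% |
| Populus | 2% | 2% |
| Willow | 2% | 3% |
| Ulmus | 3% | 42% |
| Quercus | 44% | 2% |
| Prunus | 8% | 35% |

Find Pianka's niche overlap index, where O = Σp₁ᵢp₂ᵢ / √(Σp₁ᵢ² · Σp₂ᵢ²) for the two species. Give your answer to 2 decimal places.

Convert percentages to proportions (divide by 100).
Σ p₁ᵢp₂ᵢ = 0.0048 + 0.0325 + 0.0004 + 0.0006 + 0.0126 + 0.0088 + 0.0280 = 0.0877
Σp_1ᵢ² = 0.16² + 0.25² + 0.02² + 0.02² + 0.03² + 0.44² + 0.08² = 0.0256 + 0.0625 + 0.0004 + 0.0004 + 0.0009 + 0.1936 + 0.0064 = 0.2898
Σp_2ᵢ² = 0.03² + 0.13² + 0.02² + 0.03² + 0.42² + 0.02² + 0.35² = 0.0009 + 0.0169 + 0.0004 + 0.0009 + 0.1764 + 0.0004 + 0.1225 = 0.3184
O = 0.0877 / √(0.2898 × 0.3184) = 0.0877 / 0.30376 = 0.2887

0.29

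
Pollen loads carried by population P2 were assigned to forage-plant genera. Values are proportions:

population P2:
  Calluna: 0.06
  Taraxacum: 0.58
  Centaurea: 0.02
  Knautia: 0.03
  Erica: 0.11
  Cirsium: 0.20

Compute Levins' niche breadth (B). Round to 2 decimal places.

Σpᵢ² = 0.06² + 0.58² + 0.02² + 0.03² + 0.11² + 0.20² = 0.0036 + 0.3364 + 0.0004 + 0.0009 + 0.0121 + 0.0400 = 0.3934
B = 1 / 0.3934 = 2.5419

2.54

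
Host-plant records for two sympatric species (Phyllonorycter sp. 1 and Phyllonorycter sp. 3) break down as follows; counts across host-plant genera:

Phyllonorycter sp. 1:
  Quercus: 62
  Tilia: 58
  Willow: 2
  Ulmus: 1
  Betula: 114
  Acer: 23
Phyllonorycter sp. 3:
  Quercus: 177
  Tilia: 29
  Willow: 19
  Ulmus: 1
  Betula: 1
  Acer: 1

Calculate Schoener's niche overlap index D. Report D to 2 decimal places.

Proportions for Phyllonorycter sp. 1 (n=260): 62/260=0.2385, 58/260=0.2231, 2/260=0.0077, 1/260=0.0038, 114/260=0.4385, 23/260=0.0885
Proportions for Phyllonorycter sp. 3 (n=228): 177/228=0.7763, 29/228=0.1272, 19/228=0.0833, 1/228=0.0044, 1/228=0.0044, 1/228=0.0044
Σ|p₁ᵢ − p₂ᵢ| = 0.5378 + 0.0959 + 0.0756 + 0.0006 + 0.4341 + 0.0841 = 1.2281
D = 1 − ½ × 1.2281 = 1 − 0.61405 = 0.38595

0.39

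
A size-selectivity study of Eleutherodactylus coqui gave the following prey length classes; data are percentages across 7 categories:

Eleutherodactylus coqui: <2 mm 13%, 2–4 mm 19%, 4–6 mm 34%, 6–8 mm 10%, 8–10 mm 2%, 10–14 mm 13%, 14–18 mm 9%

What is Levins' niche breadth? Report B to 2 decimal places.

4.90

Convert percentages to proportions (divide by 100).
Σpᵢ² = 0.13² + 0.19² + 0.34² + 0.10² + 0.02² + 0.13² + 0.09² = 0.0169 + 0.0361 + 0.1156 + 0.0100 + 0.0004 + 0.0169 + 0.0081 = 0.2040
B = 1 / 0.2040 = 4.9020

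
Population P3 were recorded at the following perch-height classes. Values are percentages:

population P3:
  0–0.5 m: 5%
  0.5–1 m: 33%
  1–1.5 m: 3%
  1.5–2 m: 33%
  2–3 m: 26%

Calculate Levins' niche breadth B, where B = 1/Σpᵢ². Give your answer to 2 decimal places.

Convert percentages to proportions (divide by 100).
Σpᵢ² = 0.05² + 0.33² + 0.03² + 0.33² + 0.26² = 0.0025 + 0.1089 + 0.0009 + 0.1089 + 0.0676 = 0.2888
B = 1 / 0.2888 = 3.4626

3.46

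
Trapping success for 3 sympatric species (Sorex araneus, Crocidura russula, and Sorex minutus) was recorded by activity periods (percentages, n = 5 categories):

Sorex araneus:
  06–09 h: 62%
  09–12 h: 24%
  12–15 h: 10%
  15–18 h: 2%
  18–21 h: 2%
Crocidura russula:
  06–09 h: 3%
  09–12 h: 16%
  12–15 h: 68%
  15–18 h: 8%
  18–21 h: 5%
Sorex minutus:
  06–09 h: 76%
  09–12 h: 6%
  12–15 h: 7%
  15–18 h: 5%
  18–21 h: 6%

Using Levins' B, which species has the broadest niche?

Convert percentages to proportions (divide by 100).
Σp_aranᵢ² = 0.62² + 0.24² + 0.10² + 0.02² + 0.02² = 0.3844 + 0.0576 + 0.0100 + 0.0004 + 0.0004 = 0.4528
B_aran = 1 / 0.4528 = 2.2085
Σp_russᵢ² = 0.03² + 0.16² + 0.68² + 0.08² + 0.05² = 0.0009 + 0.0256 + 0.4624 + 0.0064 + 0.0025 = 0.4978
B_russ = 1 / 0.4978 = 2.0088
Σp_minuᵢ² = 0.76² + 0.06² + 0.07² + 0.05² + 0.06² = 0.5776 + 0.0036 + 0.0049 + 0.0025 + 0.0036 = 0.5922
B_minu = 1 / 0.5922 = 1.6886
Highest B → broadest niche (most generalist): Sorex araneus (B = 2.21).

Sorex araneus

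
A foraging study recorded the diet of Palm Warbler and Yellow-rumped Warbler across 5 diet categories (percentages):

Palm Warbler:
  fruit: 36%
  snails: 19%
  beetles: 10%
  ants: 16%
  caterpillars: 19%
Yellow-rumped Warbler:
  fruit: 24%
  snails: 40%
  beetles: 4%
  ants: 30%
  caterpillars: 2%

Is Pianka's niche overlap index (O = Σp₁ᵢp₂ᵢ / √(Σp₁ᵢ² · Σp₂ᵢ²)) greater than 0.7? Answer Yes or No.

Yes

Convert percentages to proportions (divide by 100).
Σ p₁ᵢp₂ᵢ = 0.0864 + 0.0760 + 0.0040 + 0.0480 + 0.0038 = 0.2182
Σp_1ᵢ² = 0.36² + 0.19² + 0.10² + 0.16² + 0.19² = 0.1296 + 0.0361 + 0.0100 + 0.0256 + 0.0361 = 0.2374
Σp_2ᵢ² = 0.24² + 0.40² + 0.04² + 0.30² + 0.02² = 0.0576 + 0.1600 + 0.0016 + 0.0900 + 0.0004 = 0.3096
O = 0.2182 / √(0.2374 × 0.3096) = 0.2182 / 0.27111 = 0.8048
O = 0.8048 > 0.7 → Yes.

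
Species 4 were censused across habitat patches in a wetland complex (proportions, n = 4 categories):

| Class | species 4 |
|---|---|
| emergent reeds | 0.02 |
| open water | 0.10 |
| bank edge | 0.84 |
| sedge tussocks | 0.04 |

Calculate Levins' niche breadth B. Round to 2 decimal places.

Σpᵢ² = 0.02² + 0.10² + 0.84² + 0.04² = 0.0004 + 0.0100 + 0.7056 + 0.0016 = 0.7176
B = 1 / 0.7176 = 1.3935

1.39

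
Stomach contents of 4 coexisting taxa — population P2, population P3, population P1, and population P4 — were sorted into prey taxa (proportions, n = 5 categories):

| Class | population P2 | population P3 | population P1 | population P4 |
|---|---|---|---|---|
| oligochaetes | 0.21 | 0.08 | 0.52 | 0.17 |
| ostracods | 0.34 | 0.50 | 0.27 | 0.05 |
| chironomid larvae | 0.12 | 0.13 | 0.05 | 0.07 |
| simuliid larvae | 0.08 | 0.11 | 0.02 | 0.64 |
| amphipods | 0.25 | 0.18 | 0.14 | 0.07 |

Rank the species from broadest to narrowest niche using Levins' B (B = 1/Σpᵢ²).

population P2 > population P3 > population P1 > population P4

Σp_P2ᵢ² = 0.21² + 0.34² + 0.12² + 0.08² + 0.25² = 0.0441 + 0.1156 + 0.0144 + 0.0064 + 0.0625 = 0.2430
B_P2 = 1 / 0.2430 = 4.1152
Σp_P3ᵢ² = 0.08² + 0.50² + 0.13² + 0.11² + 0.18² = 0.0064 + 0.2500 + 0.0169 + 0.0121 + 0.0324 = 0.3178
B_P3 = 1 / 0.3178 = 3.1466
Σp_P1ᵢ² = 0.52² + 0.27² + 0.05² + 0.02² + 0.14² = 0.2704 + 0.0729 + 0.0025 + 0.0004 + 0.0196 = 0.3658
B_P1 = 1 / 0.3658 = 2.7337
Σp_P4ᵢ² = 0.17² + 0.05² + 0.07² + 0.64² + 0.07² = 0.0289 + 0.0025 + 0.0049 + 0.4096 + 0.0049 = 0.4508
B_P4 = 1 / 0.4508 = 2.2183
Ranking by B (broadest → narrowest): population P2 (4.12) > population P3 (3.15) > population P1 (2.73) > population P4 (2.22)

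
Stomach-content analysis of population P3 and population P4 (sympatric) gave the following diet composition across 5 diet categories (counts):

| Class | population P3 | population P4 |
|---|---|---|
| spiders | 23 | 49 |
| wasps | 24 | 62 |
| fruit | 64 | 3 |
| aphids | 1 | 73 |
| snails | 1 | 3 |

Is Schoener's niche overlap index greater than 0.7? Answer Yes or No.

No

Proportions for population P3 (n=113): 23/113=0.2035, 24/113=0.2124, 64/113=0.5664, 1/113=0.0088, 1/113=0.0088
Proportions for population P4 (n=190): 49/190=0.2579, 62/190=0.3263, 3/190=0.0158, 73/190=0.3842, 3/190=0.0158
Σ|p₁ᵢ − p₂ᵢ| = 0.0544 + 0.1139 + 0.5506 + 0.3754 + 0.0070 = 1.1013
D = 1 − ½ × 1.1013 = 1 − 0.55065 = 0.44935
D = 0.44935 < 0.7 → No.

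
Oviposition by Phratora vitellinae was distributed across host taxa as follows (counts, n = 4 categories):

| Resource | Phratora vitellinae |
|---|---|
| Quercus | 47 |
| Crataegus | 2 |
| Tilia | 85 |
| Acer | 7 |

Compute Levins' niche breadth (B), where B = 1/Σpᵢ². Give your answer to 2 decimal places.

Proportions for Phratora vitellinae (n=141): 47/141=0.3333, 2/141=0.0142, 85/141=0.6028, 7/141=0.0496
Σpᵢ² = 0.3333² + 0.0142² + 0.6028² + 0.0496² = 0.111089 + 0.000202 + 0.363368 + 0.002460 = 0.477119
B = 1 / 0.477119 = 2.0959

2.10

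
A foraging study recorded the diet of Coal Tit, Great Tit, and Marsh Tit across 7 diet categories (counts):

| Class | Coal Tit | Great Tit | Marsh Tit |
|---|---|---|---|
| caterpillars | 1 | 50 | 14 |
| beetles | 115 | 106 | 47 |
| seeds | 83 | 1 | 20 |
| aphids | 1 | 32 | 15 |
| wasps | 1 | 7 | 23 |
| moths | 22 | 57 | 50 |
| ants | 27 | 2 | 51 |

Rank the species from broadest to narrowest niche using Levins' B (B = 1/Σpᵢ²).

Marsh Tit > Great Tit > Coal Tit

Proportions for Coal Tit (n=250): 1/250=0.0040, 115/250=0.4600, 83/250=0.3320, 1/250=0.0040, 1/250=0.0040, 22/250=0.0880, 27/250=0.1080
Proportions for Great Tit (n=255): 50/255=0.1961, 106/255=0.4157, 1/255=0.0039, 32/255=0.1255, 7/255=0.0275, 57/255=0.2235, 2/255=0.0078
Proportions for Marsh Tit (n=220): 14/220=0.0636, 47/220=0.2136, 20/220=0.0909, 15/220=0.0682, 23/220=0.1045, 50/220=0.2273, 51/220=0.2318
Σp_Coalᵢ² = 0.0040² + 0.4600² + 0.3320² + 0.0040² + 0.0040² + 0.0880² + 0.1080² = 0.000016 + 0.211600 + 0.110224 + 0.000016 + 0.000016 + 0.007744 + 0.011664 = 0.341280
B_Coal = 1 / 0.341280 = 2.9301
Σp_Greaᵢ² = 0.1961² + 0.4157² + 0.0039² + 0.1255² + 0.0275² + 0.2235² + 0.0078² = 0.038455 + 0.172806 + 0.000015 + 0.015750 + 0.000756 + 0.049952 + 0.000061 = 0.277795
B_Grea = 1 / 0.277795 = 3.5998
Σp_Marsᵢ² = 0.0636² + 0.2136² + 0.0909² + 0.0682² + 0.1045² + 0.2273² + 0.2318² = 0.004045 + 0.045625 + 0.008263 + 0.004651 + 0.010920 + 0.051665 + 0.053731 = 0.178900
B_Mars = 1 / 0.178900 = 5.5897
Ranking by B (broadest → narrowest): Marsh Tit (5.59) > Great Tit (3.60) > Coal Tit (2.93)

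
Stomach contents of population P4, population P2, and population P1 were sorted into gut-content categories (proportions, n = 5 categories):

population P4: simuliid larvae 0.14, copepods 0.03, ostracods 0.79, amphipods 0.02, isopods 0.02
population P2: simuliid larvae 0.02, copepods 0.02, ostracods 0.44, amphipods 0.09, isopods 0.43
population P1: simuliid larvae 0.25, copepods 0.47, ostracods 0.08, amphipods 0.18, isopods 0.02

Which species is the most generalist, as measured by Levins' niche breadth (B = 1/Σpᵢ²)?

population P1

Σp_P4ᵢ² = 0.14² + 0.03² + 0.79² + 0.02² + 0.02² = 0.0196 + 0.0009 + 0.6241 + 0.0004 + 0.0004 = 0.6454
B_P4 = 1 / 0.6454 = 1.5494
Σp_P2ᵢ² = 0.02² + 0.02² + 0.44² + 0.09² + 0.43² = 0.0004 + 0.0004 + 0.1936 + 0.0081 + 0.1849 = 0.3874
B_P2 = 1 / 0.3874 = 2.5813
Σp_P1ᵢ² = 0.25² + 0.47² + 0.08² + 0.18² + 0.02² = 0.0625 + 0.2209 + 0.0064 + 0.0324 + 0.0004 = 0.3226
B_P1 = 1 / 0.3226 = 3.0998
Highest B → broadest niche (most generalist): population P1 (B = 3.10).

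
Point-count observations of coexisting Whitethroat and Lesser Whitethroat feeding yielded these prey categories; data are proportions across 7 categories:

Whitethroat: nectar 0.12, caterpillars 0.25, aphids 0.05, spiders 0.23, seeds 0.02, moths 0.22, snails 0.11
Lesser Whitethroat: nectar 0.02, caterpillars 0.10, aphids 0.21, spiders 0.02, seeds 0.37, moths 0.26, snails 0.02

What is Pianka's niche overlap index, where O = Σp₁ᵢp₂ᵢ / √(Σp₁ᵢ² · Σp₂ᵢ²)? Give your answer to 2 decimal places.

Σ p₁ᵢp₂ᵢ = 0.0024 + 0.0250 + 0.0105 + 0.0046 + 0.0074 + 0.0572 + 0.0022 = 0.1093
Σp_1ᵢ² = 0.12² + 0.25² + 0.05² + 0.23² + 0.02² + 0.22² + 0.11² = 0.0144 + 0.0625 + 0.0025 + 0.0529 + 0.0004 + 0.0484 + 0.0121 = 0.1932
Σp_2ᵢ² = 0.02² + 0.10² + 0.21² + 0.02² + 0.37² + 0.26² + 0.02² = 0.0004 + 0.0100 + 0.0441 + 0.0004 + 0.1369 + 0.0676 + 0.0004 = 0.2598
O = 0.1093 / √(0.1932 × 0.2598) = 0.1093 / 0.22404 = 0.4879

0.49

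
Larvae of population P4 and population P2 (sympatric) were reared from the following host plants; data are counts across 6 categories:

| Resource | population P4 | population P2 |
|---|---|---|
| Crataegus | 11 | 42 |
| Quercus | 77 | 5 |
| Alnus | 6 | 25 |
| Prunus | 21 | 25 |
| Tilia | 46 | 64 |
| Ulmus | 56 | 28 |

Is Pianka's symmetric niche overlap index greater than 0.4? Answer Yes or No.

Proportions for population P4 (n=217): 11/217=0.0507, 77/217=0.3548, 6/217=0.0276, 21/217=0.0968, 46/217=0.2120, 56/217=0.2581
Proportions for population P2 (n=189): 42/189=0.2222, 5/189=0.0265, 25/189=0.1323, 25/189=0.1323, 64/189=0.3386, 28/189=0.1481
Σ p₁ᵢp₂ᵢ = 0.011266 + 0.009402 + 0.003651 + 0.012807 + 0.071783 + 0.038225 = 0.147134
Σp_1ᵢ² = 0.0507² + 0.3548² + 0.0276² + 0.0968² + 0.2120² + 0.2581² = 0.002570 + 0.125883 + 0.000762 + 0.009370 + 0.044944 + 0.066616 = 0.250145
Σp_2ᵢ² = 0.2222² + 0.0265² + 0.1323² + 0.1323² + 0.3386² + 0.1481² = 0.049373 + 0.000702 + 0.017503 + 0.017503 + 0.114650 + 0.021934 = 0.221665
O = 0.147134 / √(0.250145 × 0.221665) = 0.147134 / 0.2354748 = 0.6248
O = 0.6248 > 0.4 → Yes.

Yes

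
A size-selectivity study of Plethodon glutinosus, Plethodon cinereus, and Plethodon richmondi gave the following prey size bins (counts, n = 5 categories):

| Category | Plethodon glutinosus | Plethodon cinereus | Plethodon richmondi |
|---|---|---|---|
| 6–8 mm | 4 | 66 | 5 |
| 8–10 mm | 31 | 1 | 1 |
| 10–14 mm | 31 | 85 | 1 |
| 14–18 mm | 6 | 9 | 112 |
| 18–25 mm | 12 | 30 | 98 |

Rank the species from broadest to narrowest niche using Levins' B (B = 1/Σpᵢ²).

Plethodon glutinosus > Plethodon cinereus > Plethodon richmondi

Proportions for Plethodon glutinosus (n=84): 4/84=0.0476, 31/84=0.3690, 31/84=0.3690, 6/84=0.0714, 12/84=0.1429
Proportions for Plethodon cinereus (n=191): 66/191=0.3455, 1/191=0.0052, 85/191=0.4450, 9/191=0.0471, 30/191=0.1571
Proportions for Plethodon richmondi (n=217): 5/217=0.0230, 1/217=0.0046, 1/217=0.0046, 112/217=0.5161, 98/217=0.4516
Σp_glutᵢ² = 0.0476² + 0.3690² + 0.3690² + 0.0714² + 0.1429² = 0.002266 + 0.136161 + 0.136161 + 0.005098 + 0.020420 = 0.300106
B_glut = 1 / 0.300106 = 3.3322
Σp_cineᵢ² = 0.3455² + 0.0052² + 0.4450² + 0.0471² + 0.1571² = 0.119370 + 0.000027 + 0.198025 + 0.002218 + 0.024680 = 0.344320
B_cine = 1 / 0.344320 = 2.9043
Σp_richᵢ² = 0.0230² + 0.0046² + 0.0046² + 0.5161² + 0.4516² = 0.000529 + 0.000021 + 0.000021 + 0.266359 + 0.203943 = 0.470873
B_rich = 1 / 0.470873 = 2.1237
Ranking by B (broadest → narrowest): Plethodon glutinosus (3.33) > Plethodon cinereus (2.90) > Plethodon richmondi (2.12)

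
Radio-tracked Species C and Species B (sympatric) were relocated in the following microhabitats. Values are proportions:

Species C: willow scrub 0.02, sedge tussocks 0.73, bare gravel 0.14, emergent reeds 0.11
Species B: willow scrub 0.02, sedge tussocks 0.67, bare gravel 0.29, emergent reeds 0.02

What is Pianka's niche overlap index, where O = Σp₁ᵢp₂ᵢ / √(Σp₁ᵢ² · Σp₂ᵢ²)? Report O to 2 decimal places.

0.97

Σ p₁ᵢp₂ᵢ = 0.0004 + 0.4891 + 0.0406 + 0.0022 = 0.5323
Σp_1ᵢ² = 0.02² + 0.73² + 0.14² + 0.11² = 0.0004 + 0.5329 + 0.0196 + 0.0121 = 0.5650
Σp_2ᵢ² = 0.02² + 0.67² + 0.29² + 0.02² = 0.0004 + 0.4489 + 0.0841 + 0.0004 = 0.5338
O = 0.5323 / √(0.5650 × 0.5338) = 0.5323 / 0.54918 = 0.9693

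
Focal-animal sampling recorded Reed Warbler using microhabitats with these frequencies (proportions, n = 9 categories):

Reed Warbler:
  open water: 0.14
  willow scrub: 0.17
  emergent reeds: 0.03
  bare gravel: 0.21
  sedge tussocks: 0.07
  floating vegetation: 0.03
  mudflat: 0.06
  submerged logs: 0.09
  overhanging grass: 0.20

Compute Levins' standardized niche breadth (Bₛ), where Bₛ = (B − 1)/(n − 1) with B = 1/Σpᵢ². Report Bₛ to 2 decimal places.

0.70

Σpᵢ² = 0.14² + 0.17² + 0.03² + 0.21² + 0.07² + 0.03² + 0.06² + 0.09² + 0.20² = 0.0196 + 0.0289 + 0.0009 + 0.0441 + 0.0049 + 0.0009 + 0.0036 + 0.0081 + 0.0400 = 0.1510
B = 1 / 0.1510 = 6.6225
Bₛ = (B − 1)/(n − 1) = (6.6225 − 1)/(9 − 1) = 5.6225/8 = 0.7028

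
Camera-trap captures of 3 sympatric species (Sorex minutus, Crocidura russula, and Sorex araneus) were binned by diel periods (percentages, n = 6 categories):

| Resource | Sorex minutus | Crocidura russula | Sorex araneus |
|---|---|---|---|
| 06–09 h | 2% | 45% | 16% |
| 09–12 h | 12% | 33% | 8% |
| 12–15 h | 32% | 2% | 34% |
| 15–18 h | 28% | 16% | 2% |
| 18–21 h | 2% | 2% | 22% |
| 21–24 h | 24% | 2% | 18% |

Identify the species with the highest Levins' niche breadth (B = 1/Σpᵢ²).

Sorex araneus

Convert percentages to proportions (divide by 100).
Σp_minuᵢ² = 0.02² + 0.12² + 0.32² + 0.28² + 0.02² + 0.24² = 0.0004 + 0.0144 + 0.1024 + 0.0784 + 0.0004 + 0.0576 = 0.2536
B_minu = 1 / 0.2536 = 3.9432
Σp_russᵢ² = 0.45² + 0.33² + 0.02² + 0.16² + 0.02² + 0.02² = 0.2025 + 0.1089 + 0.0004 + 0.0256 + 0.0004 + 0.0004 = 0.3382
B_russ = 1 / 0.3382 = 2.9568
Σp_aranᵢ² = 0.16² + 0.08² + 0.34² + 0.02² + 0.22² + 0.18² = 0.0256 + 0.0064 + 0.1156 + 0.0004 + 0.0484 + 0.0324 = 0.2288
B_aran = 1 / 0.2288 = 4.3706
Highest B → broadest niche (most generalist): Sorex araneus (B = 4.37).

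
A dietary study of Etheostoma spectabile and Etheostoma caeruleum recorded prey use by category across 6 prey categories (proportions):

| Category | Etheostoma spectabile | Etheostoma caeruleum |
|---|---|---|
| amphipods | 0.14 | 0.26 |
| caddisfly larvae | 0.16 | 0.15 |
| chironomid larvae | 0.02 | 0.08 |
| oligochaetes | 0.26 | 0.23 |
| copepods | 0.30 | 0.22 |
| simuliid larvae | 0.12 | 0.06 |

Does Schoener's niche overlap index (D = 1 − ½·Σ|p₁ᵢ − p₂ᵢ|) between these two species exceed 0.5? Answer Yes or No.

Yes

Σ|p₁ᵢ − p₂ᵢ| = 0.12 + 0.01 + 0.06 + 0.03 + 0.08 + 0.06 = 0.36
D = 1 − ½ × 0.36 = 1 − 0.180 = 0.8200
D = 0.8200 > 0.5 → Yes.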